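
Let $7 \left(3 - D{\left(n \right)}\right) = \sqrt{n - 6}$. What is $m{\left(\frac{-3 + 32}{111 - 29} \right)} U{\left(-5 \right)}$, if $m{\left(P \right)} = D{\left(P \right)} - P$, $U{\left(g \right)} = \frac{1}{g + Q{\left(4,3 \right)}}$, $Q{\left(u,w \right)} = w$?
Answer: $- \frac{217}{164} + \frac{i \sqrt{37966}}{1148} \approx -1.3232 + 0.16973 i$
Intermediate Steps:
$D{\left(n \right)} = 3 - \frac{\sqrt{-6 + n}}{7}$ ($D{\left(n \right)} = 3 - \frac{\sqrt{n - 6}}{7} = 3 - \frac{\sqrt{-6 + n}}{7}$)
$U{\left(g \right)} = \frac{1}{3 + g}$ ($U{\left(g \right)} = \frac{1}{g + 3} = \frac{1}{3 + g}$)
$m{\left(P \right)} = 3 - P - \frac{\sqrt{-6 + P}}{7}$ ($m{\left(P \right)} = \left(3 - \frac{\sqrt{-6 + P}}{7}\right) - P = 3 - P - \frac{\sqrt{-6 + P}}{7}$)
$m{\left(\frac{-3 + 32}{111 - 29} \right)} U{\left(-5 \right)} = \frac{3 - \frac{-3 + 32}{111 - 29} - \frac{\sqrt{-6 + \frac{-3 + 32}{111 - 29}}}{7}}{3 - 5} = \frac{3 - \frac{29}{82} - \frac{\sqrt{-6 + \frac{29}{82}}}{7}}{-2} = \left(3 - 29 \cdot \frac{1}{82} - \frac{\sqrt{-6 + 29 \cdot \frac{1}{82}}}{7}\right) \left(- \frac{1}{2}\right) = \left(3 - \frac{29}{82} - \frac{\sqrt{-6 + \frac{29}{82}}}{7}\right) \left(- \frac{1}{2}\right) = \left(3 - \frac{29}{82} - \frac{\sqrt{- \frac{463}{82}}}{7}\right) \left(- \frac{1}{2}\right) = \left(3 - \frac{29}{82} - \frac{\frac{1}{82} i \sqrt{37966}}{7}\right) \left(- \frac{1}{2}\right) = \left(3 - \frac{29}{82} - \frac{i \sqrt{37966}}{574}\right) \left(- \frac{1}{2}\right) = \left(\frac{217}{82} - \frac{i \sqrt{37966}}{574}\right) \left(- \frac{1}{2}\right) = - \frac{217}{164} + \frac{i \sqrt{37966}}{1148}$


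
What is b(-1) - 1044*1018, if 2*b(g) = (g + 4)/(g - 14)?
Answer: -10627921/10 ≈ -1.0628e+6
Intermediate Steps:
b(g) = (4 + g)/(2*(-14 + g)) (b(g) = ((g + 4)/(g - 14))/2 = ((4 + g)/(-14 + g))/2 = (4 + g)/(2*(-14 + g)))
b(-1) - 1044*1018 = (4 - 1)/(2*(-14 - 1)) - 1044*1018 = (½)*3/(-15) - 1062792 = (½)*(-1/15)*3 - 1062792 = -⅒ - 1062792 = -10627921/10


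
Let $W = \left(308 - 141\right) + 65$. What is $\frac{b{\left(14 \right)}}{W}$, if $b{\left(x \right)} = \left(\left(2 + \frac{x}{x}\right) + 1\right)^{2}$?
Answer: $\frac{2}{29} \approx 0.068966$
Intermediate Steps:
$W = 232$ ($W = 167 + 65 = 232$)
$b{\left(x \right)} = 16$ ($b{\left(x \right)} = \left(\left(2 + 1\right) + 1\right)^{2} = \left(3 + 1\right)^{2} = 4^{2} = 16$)
$\frac{b{\left(14 \right)}}{W} = \frac{16}{232} = 16 \cdot \frac{1}{232} = \frac{2}{29}$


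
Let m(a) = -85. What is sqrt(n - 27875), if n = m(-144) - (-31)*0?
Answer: 2*I*sqrt(6990) ≈ 167.21*I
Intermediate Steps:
n = -85 (n = -85 - (-31)*0 = -85 - 1*0 = -85 + 0 = -85)
sqrt(n - 27875) = sqrt(-85 - 27875) = sqrt(-27960) = 2*I*sqrt(6990)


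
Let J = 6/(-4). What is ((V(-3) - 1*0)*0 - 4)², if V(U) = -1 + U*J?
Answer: 16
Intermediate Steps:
J = -3/2 (J = 6*(-¼) = -3/2 ≈ -1.5000)
V(U) = -1 - 3*U/2 (V(U) = -1 + U*(-3/2) = -1 - 3*U/2)
((V(-3) - 1*0)*0 - 4)² = (((-1 - 3/2*(-3)) - 1*0)*0 - 4)² = (((-1 + 9/2) + 0)*0 - 4)² = ((7/2 + 0)*0 - 4)² = ((7/2)*0 - 4)² = (0 - 4)² = (-4)² = 16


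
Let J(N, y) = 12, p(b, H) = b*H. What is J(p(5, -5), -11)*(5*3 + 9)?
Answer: 288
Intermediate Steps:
p(b, H) = H*b
J(p(5, -5), -11)*(5*3 + 9) = 12*(5*3 + 9) = 12*(15 + 9) = 12*24 = 288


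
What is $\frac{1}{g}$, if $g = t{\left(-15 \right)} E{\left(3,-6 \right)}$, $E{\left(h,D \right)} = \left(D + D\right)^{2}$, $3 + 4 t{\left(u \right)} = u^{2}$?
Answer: $\frac{1}{7992} \approx 0.00012513$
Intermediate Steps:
$t{\left(u \right)} = - \frac{3}{4} + \frac{u^{2}}{4}$
$E{\left(h,D \right)} = 4 D^{2}$ ($E{\left(h,D \right)} = \left(2 D\right)^{2} = 4 D^{2}$)
$g = 7992$ ($g = \left(- \frac{3}{4} + \frac{\left(-15\right)^{2}}{4}\right) 4 \left(-6\right)^{2} = \left(- \frac{3}{4} + \frac{1}{4} \cdot 225\right) 4 \cdot 36 = \left(- \frac{3}{4} + \frac{225}{4}\right) 144 = \frac{111}{2} \cdot 144 = 7992$)
$\frac{1}{g} = \frac{1}{7992}$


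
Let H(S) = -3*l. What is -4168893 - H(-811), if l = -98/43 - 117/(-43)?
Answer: -179262342/43 ≈ -4.1689e+6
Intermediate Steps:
l = 19/43 (l = -98*1/43 - 117*(-1/43) = -98/43 + 117/43 = 19/43 ≈ 0.44186)
H(S) = -57/43 (H(S) = -3*19/43 = -57/43)
-4168893 - H(-811) = -4168893 - 1*(-57/43) = -4168893 + 57/43 = -179262342/43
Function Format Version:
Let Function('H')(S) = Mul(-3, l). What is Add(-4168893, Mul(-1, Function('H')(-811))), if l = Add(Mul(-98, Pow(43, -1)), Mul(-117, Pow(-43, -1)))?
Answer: Rational(-179262342, 43) ≈ -4.1689e+6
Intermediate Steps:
l = Rational(19, 43) (l = Add(Mul(-98, Rational(1, 43)), Mul(-117, Rational(-1, 43))) = Add(Rational(-98, 43), Rational(117, 43)) = Rational(19, 43) ≈ 0.44186)
Function('H')(S) = Rational(-57, 43) (Function('H')(S) = Mul(-3, Rational(19, 43)) = Rational(-57, 43))
Add(-4168893, Mul(-1, Function('H')(-811))) = Add(-4168893, Mul(-1, Rational(-57, 43))) = Add(-4168893, Rational(57, 43)) = Rational(-179262342, 43)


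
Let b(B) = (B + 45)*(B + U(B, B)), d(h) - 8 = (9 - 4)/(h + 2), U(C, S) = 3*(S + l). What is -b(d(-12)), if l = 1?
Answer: -3465/2 ≈ -1732.5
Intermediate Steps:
U(C, S) = 3 + 3*S (U(C, S) = 3*(S + 1) = 3*(1 + S) = 3 + 3*S)
d(h) = 8 + 5/(2 + h) (d(h) = 8 + (9 - 4)/(h + 2) = 8 + 5/(2 + h))
b(B) = (3 + 4*B)*(45 + B) (b(B) = (B + 45)*(B + (3 + 3*B)) = (45 + B)*(3 + 4*B) = (3 + 4*B)*(45 + B))
-b(d(-12)) = -(135 + 4*((21 + 8*(-12))/(2 - 12))**2 + 183*((21 + 8*(-12))/(2 - 12))) = -(135 + 4*((21 - 96)/(-10))**2 + 183*((21 - 96)/(-10))) = -(135 + 4*(-1/10*(-75))**2 + 183*(-1/10*(-75))) = -(135 + 4*(15/2)**2 + 183*(15/2)) = -(135 + 4*(225/4) + 2745/2) = -(135 + 225 + 2745/2) = -1*3465/2 = -3465/2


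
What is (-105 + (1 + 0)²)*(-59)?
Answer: 6136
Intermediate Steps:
(-105 + (1 + 0)²)*(-59) = (-105 + 1²)*(-59) = (-105 + 1)*(-59) = -104*(-59) = 6136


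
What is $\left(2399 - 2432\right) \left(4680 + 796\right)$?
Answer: $-180708$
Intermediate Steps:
$\left(2399 - 2432\right) \left(4680 + 796\right) = \left(-33\right) 5476 = -180708$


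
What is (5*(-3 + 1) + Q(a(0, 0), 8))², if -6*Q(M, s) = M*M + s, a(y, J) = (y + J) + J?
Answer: 1156/9 ≈ 128.44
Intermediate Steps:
a(y, J) = y + 2*J (a(y, J) = (J + y) + J = y + 2*J)
Q(M, s) = -s/6 - M²/6 (Q(M, s) = -(M*M + s)/6 = -(M² + s)/6 = -(s + M²)/6 = -s/6 - M²/6)
(5*(-3 + 1) + Q(a(0, 0), 8))² = (5*(-3 + 1) + (-⅙*8 - (0 + 2*0)²/6))² = (5*(-2) + (-4/3 - (0 + 0)²/6))² = (-10 + (-4/3 - ⅙*0²))² = (-10 + (-4/3 - ⅙*0))² = (-10 + (-4/3 + 0))² = (-10 - 4/3)² = (-34/3)² = 1156/9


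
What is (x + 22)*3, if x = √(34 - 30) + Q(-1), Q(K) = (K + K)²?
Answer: 84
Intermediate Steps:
Q(K) = 4*K² (Q(K) = (2*K)² = 4*K²)
x = 6 (x = √(34 - 30) + 4*(-1)² = √4 + 4*1 = 2 + 4 = 6)
(x + 22)*3 = (6 + 22)*3 = 28*3 = 84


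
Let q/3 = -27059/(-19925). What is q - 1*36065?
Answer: -718513948/19925 ≈ -36061.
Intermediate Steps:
q = 81177/19925 (q = 3*(-27059/(-19925)) = 3*(-27059*(-1/19925)) = 3*(27059/19925) = 81177/19925 ≈ 4.0741)
q - 1*36065 = 81177/19925 - 1*36065 = 81177/19925 - 36065 = -718513948/19925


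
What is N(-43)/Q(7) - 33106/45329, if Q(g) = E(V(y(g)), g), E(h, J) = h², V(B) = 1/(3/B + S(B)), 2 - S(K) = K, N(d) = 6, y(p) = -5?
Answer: 277673726/1133225 ≈ 245.03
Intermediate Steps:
S(K) = 2 - K
V(B) = 1/(2 - B + 3/B) (V(B) = 1/(3/B + (2 - B)) = 1/(2 - B + 3/B))
Q(g) = 25/1024 (Q(g) = (-1*(-5)/(-3 - 5*(-2 - 5)))² = (-1*(-5)/(-3 - 5*(-7)))² = (-1*(-5)/(-3 + 35))² = (-1*(-5)/32)² = (-1*(-5)*1/32)² = (5/32)² = 25/1024)
N(-43)/Q(7) - 33106/45329 = 6/(25/1024) - 33106/45329 = 6*(1024/25) - 33106*1/45329 = 6144/25 - 33106/45329 = 277673726/1133225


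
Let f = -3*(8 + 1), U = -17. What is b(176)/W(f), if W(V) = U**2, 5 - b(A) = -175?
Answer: 180/289 ≈ 0.62284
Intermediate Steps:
b(A) = 180 (b(A) = 5 - 1*(-175) = 5 + 175 = 180)
f = -27 (f = -3*9 = -27)
W(V) = 289 (W(V) = (-17)**2 = 289)
b(176)/W(f) = 180/289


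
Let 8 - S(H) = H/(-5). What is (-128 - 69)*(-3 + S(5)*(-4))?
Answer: 7683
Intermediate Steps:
S(H) = 8 + H/5 (S(H) = 8 - H/(-5) = 8 - H*(-1)/5 = 8 - (-1)*H/5 = 8 + H/5)
(-128 - 69)*(-3 + S(5)*(-4)) = (-128 - 69)*(-3 + (8 + (⅕)*5)*(-4)) = -197*(-3 + (8 + 1)*(-4)) = -197*(-3 + 9*(-4)) = -197*(-3 - 36) = -197*(-39) = 7683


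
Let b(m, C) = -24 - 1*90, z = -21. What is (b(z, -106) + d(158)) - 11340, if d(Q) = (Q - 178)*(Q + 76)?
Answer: -16134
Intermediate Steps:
b(m, C) = -114 (b(m, C) = -24 - 90 = -114)
d(Q) = (-178 + Q)*(76 + Q)
(b(z, -106) + d(158)) - 11340 = (-114 + (-13528 + 158**2 - 102*158)) - 11340 = (-114 + (-13528 + 24964 - 16116)) - 11340 = (-114 - 4680) - 11340 = -4794 - 11340 = -16134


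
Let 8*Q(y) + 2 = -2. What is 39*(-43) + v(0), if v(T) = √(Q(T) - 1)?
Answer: -1677 + I*√6/2 ≈ -1677.0 + 1.2247*I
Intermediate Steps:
Q(y) = -½ (Q(y) = -¼ + (⅛)*(-2) = -¼ - ¼ = -½)
v(T) = I*√6/2 (v(T) = √(-½ - 1) = √(-3/2) = I*√6/2)
39*(-43) + v(0) = 39*(-43) + I*√6/2 = -1677 + I*√6/2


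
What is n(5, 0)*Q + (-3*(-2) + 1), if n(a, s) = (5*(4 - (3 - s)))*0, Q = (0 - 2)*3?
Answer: 7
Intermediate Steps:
Q = -6 (Q = -2*3 = -6)
n(a, s) = 0 (n(a, s) = (5*(4 + (-3 + s)))*0 = (5*(1 + s))*0 = (5 + 5*s)*0 = 0)
n(5, 0)*Q + (-3*(-2) + 1) = 0*(-6) + (-3*(-2) + 1) = 0 + (6 + 1) = 0 + 7 = 7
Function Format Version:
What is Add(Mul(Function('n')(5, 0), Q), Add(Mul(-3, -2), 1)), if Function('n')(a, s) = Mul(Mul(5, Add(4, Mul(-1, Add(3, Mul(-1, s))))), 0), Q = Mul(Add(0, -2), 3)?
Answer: 7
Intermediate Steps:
Q = -6 (Q = Mul(-2, 3) = -6)
Function('n')(a, s) = 0 (Function('n')(a, s) = Mul(Mul(5, Add(4, Add(-3, s))), 0) = Mul(Mul(5, Add(1, s)), 0) = Mul(Add(5, Mul(5, s)), 0) = 0)
Add(Mul(Function('n')(5, 0), Q), Add(Mul(-3, -2), 1)) = Add(Mul(0, -6), Add(Mul(-3, -2), 1)) = Add(0, Add(6, 1)) = Add(0, 7) = 7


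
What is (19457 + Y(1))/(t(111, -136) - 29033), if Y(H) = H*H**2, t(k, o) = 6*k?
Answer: -19458/28367 ≈ -0.68594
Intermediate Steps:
Y(H) = H**3
(19457 + Y(1))/(t(111, -136) - 29033) = (19457 + 1**3)/(6*111 - 29033) = (19457 + 1)/(666 - 29033) = 19458/(-28367) = 19458*(-1/28367) = -19458/28367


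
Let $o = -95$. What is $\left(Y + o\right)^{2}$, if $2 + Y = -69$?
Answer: $27556$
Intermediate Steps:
$Y = -71$ ($Y = -2 - 69 = -71$)
$\left(Y + o\right)^{2} = \left(-71 - 95\right)^{2} = \left(-166\right)^{2} = 27556$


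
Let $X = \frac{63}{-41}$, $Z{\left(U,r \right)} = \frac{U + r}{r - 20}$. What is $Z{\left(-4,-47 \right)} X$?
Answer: $- \frac{3213}{2747} \approx -1.1696$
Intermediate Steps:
$Z{\left(U,r \right)} = \frac{U + r}{-20 + r}$
$X = - \frac{63}{41}$ ($X = 63 \left(- \frac{1}{41}\right) = - \frac{63}{41} \approx -1.5366$)
$Z{\left(-4,-47 \right)} X = \frac{-4 - 47}{-20 - 47} \left(- \frac{63}{41}\right) = \frac{1}{-67} \left(-51\right) \left(- \frac{63}{41}\right) = \left(- \frac{1}{67}\right) \left(-51\right) \left(- \frac{63}{41}\right) = \frac{51}{67} \left(- \frac{63}{41}\right) = - \frac{3213}{2747}$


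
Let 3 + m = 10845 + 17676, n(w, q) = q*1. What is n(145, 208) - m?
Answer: -28310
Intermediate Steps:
n(w, q) = q
m = 28518 (m = -3 + (10845 + 17676) = -3 + 28521 = 28518)
n(145, 208) - m = 208 - 1*28518 = 208 - 28518 = -28310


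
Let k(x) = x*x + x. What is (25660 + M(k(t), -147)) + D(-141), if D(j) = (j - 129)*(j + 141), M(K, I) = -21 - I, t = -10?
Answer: 25786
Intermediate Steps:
k(x) = x + x**2 (k(x) = x**2 + x = x + x**2)
D(j) = (-129 + j)*(141 + j)
(25660 + M(k(t), -147)) + D(-141) = (25660 + (-21 - 1*(-147))) + (-18189 + (-141)**2 + 12*(-141)) = (25660 + (-21 + 147)) + (-18189 + 19881 - 1692) = (25660 + 126) + 0 = 25786 + 0 = 25786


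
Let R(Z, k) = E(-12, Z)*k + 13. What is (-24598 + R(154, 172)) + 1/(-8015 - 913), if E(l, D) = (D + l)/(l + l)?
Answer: -228580609/8928 ≈ -25603.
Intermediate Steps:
E(l, D) = (D + l)/(2*l) (E(l, D) = (D + l)/((2*l)) = (D + l)*(1/(2*l)) = (D + l)/(2*l))
R(Z, k) = 13 + k*(1/2 - Z/24) (R(Z, k) = ((1/2)*(Z - 12)/(-12))*k + 13 = ((1/2)*(-1/12)*(-12 + Z))*k + 13 = (1/2 - Z/24)*k + 13 = k*(1/2 - Z/24) + 13 = 13 + k*(1/2 - Z/24))
(-24598 + R(154, 172)) + 1/(-8015 - 913) = (-24598 + (13 + (1/24)*172*(12 - 1*154))) + 1/(-8015 - 913) = (-24598 + (13 + (1/24)*172*(12 - 154))) + 1/(-8928) = (-24598 + (13 + (1/24)*172*(-142))) - 1/8928 = (-24598 + (13 - 3053/3)) - 1/8928 = (-24598 - 3014/3) - 1/8928 = -76808/3 - 1/8928 = -228580609/8928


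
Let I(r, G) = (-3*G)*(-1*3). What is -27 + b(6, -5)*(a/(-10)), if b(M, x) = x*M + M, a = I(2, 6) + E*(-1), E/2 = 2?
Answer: 93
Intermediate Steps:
E = 4 (E = 2*2 = 4)
I(r, G) = 9*G (I(r, G) = -3*G*(-3) = 9*G)
a = 50 (a = 9*6 + 4*(-1) = 54 - 4 = 50)
b(M, x) = M + M*x (b(M, x) = M*x + M = M + M*x)
-27 + b(6, -5)*(a/(-10)) = -27 + (6*(1 - 5))*(50/(-10)) = -27 + (6*(-4))*(50*(-⅒)) = -27 - 24*(-5) = -27 + 120 = 93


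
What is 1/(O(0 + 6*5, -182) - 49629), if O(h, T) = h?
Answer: -1/49599 ≈ -2.0162e-5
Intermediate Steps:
1/(O(0 + 6*5, -182) - 49629) = 1/((0 + 6*5) - 49629) = 1/((0 + 30) - 49629) = 1/(30 - 49629) = 1/(-49599) = -1/49599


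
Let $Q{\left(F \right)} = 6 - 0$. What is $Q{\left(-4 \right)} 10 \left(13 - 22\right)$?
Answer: $-540$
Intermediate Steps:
$Q{\left(F \right)} = 6$ ($Q{\left(F \right)} = 6 + 0 = 6$)
$Q{\left(-4 \right)} 10 \left(13 - 22\right) = 6 \cdot 10 \left(13 - 22\right) = 60 \left(-9\right) = -540$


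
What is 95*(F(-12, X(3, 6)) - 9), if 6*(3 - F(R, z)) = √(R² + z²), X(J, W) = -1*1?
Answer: -570 - 95*√145/6 ≈ -760.66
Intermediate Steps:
X(J, W) = -1
F(R, z) = 3 - √(R² + z²)/6
95*(F(-12, X(3, 6)) - 9) = 95*((3 - √((-12)² + (-1)²)/6) - 9) = 95*((3 - √(144 + 1)/6) - 9) = 95*((3 - √145/6) - 9) = 95*(-6 - √145/6) = -570 - 95*√145/6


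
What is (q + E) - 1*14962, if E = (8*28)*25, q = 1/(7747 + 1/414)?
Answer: -30026358344/3207259 ≈ -9362.0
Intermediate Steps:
q = 414/3207259 (q = 1/(7747 + 1/414) = 1/(3207259/414) = 414/3207259 ≈ 0.00012908)
E = 5600 (E = 224*25 = 5600)
(q + E) - 1*14962 = (414/3207259 + 5600) - 1*14962 = 17960650814/3207259 - 14962 = -30026358344/3207259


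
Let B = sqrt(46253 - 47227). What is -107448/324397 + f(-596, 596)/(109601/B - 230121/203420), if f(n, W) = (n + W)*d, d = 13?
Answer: -107448/324397 ≈ -0.33122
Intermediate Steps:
B = I*sqrt(974) (B = sqrt(-974) = I*sqrt(974) ≈ 31.209*I)
f(n, W) = 13*W + 13*n (f(n, W) = (n + W)*13 = (W + n)*13 = 13*W + 13*n)
-107448/324397 + f(-596, 596)/(109601/B - 230121/203420) = -107448/324397 + (13*596 + 13*(-596))/(109601/((I*sqrt(974))) - 230121/203420) = -107448*1/324397 + (7748 - 7748)/(109601*(-I*sqrt(974)/974) - 230121*1/203420) = -107448/324397 + 0/(-109601*I*sqrt(974)/974 - 230121/203420) = -107448/324397 + 0/(-230121/203420 - 109601*I*sqrt(974)/974) = -107448/324397 + 0 = -107448/324397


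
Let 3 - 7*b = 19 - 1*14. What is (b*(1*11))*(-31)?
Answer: 682/7 ≈ 97.429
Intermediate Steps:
b = -2/7 (b = 3/7 - (19 - 1*14)/7 = 3/7 - (19 - 14)/7 = 3/7 - 1/7*5 = 3/7 - 5/7 = -2/7 ≈ -0.28571)
(b*(1*11))*(-31) = -2*11/7*(-31) = -2/7*11*(-31) = -22/7*(-31) = 682/7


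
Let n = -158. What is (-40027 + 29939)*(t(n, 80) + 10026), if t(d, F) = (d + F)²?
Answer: -162517680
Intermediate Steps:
t(d, F) = (F + d)²
(-40027 + 29939)*(t(n, 80) + 10026) = (-40027 + 29939)*((80 - 158)² + 10026) = -10088*((-78)² + 10026) = -10088*(6084 + 10026) = -10088*16110 = -162517680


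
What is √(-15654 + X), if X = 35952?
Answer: √20298 ≈ 142.47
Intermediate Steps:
√(-15654 + X) = √(-15654 + 35952) = √20298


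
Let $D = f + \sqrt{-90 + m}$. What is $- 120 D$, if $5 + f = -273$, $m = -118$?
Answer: $33360 - 480 i \sqrt{13} \approx 33360.0 - 1730.7 i$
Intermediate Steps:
$f = -278$ ($f = -5 - 273 = -278$)
$D = -278 + 4 i \sqrt{13}$ ($D = -278 + \sqrt{-90 - 118} = -278 + \sqrt{-208} = -278 + 4 i \sqrt{13} \approx -278.0 + 14.422 i$)
$- 120 D = - 120 \left(-278 + 4 i \sqrt{13}\right) = 33360 - 480 i \sqrt{13}$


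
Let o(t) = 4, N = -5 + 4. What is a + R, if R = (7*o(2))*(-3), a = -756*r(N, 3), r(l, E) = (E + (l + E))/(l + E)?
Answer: -1974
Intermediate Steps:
N = -1
r(l, E) = (l + 2*E)/(E + l) (r(l, E) = (E + (E + l))/(E + l) = (l + 2*E)/(E + l))
a = -1890 (a = -756*(-1 + 2*3)/(3 - 1) = -756*(-1 + 6)/2 = -378*5 = -756*5/2 = -1890)
R = -84 (R = (7*4)*(-3) = 28*(-3) = -84)
a + R = -1890 - 84 = -1974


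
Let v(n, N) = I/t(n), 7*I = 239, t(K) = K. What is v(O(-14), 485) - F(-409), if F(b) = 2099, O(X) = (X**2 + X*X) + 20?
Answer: -6053277/2884 ≈ -2098.9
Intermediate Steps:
O(X) = 20 + 2*X**2 (O(X) = (X**2 + X**2) + 20 = 2*X**2 + 20 = 20 + 2*X**2)
I = 239/7 (I = (1/7)*239 = 239/7 ≈ 34.143)
v(n, N) = 239/(7*n)
v(O(-14), 485) - F(-409) = 239/(7*(20 + 2*(-14)**2)) - 1*2099 = 239/(7*(20 + 2*196)) - 2099 = 239/(7*(20 + 392)) - 2099 = (239/7)/412 - 2099 = (239/7)*(1/412) - 2099 = 239/2884 - 2099 = -6053277/2884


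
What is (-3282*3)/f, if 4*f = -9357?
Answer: 13128/3119 ≈ 4.2090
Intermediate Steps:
f = -9357/4 (f = (¼)*(-9357) = -9357/4 ≈ -2339.3)
(-3282*3)/f = (-3282*3)/(-9357/4) = -9846*(-4/9357) = 13128/3119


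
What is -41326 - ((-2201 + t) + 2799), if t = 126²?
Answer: -57800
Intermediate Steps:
t = 15876
-41326 - ((-2201 + t) + 2799) = -41326 - ((-2201 + 15876) + 2799) = -41326 - (13675 + 2799) = -41326 - 1*16474 = -41326 - 16474 = -57800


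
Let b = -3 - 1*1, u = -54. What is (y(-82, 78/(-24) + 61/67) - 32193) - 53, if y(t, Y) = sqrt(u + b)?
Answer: -32246 + I*sqrt(58) ≈ -32246.0 + 7.6158*I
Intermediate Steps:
b = -4 (b = -3 - 1 = -4)
y(t, Y) = I*sqrt(58) (y(t, Y) = sqrt(-54 - 4) = sqrt(-58) = I*sqrt(58))
(y(-82, 78/(-24) + 61/67) - 32193) - 53 = (I*sqrt(58) - 32193) - 53 = (-32193 + I*sqrt(58)) - 53 = -32246 + I*sqrt(58)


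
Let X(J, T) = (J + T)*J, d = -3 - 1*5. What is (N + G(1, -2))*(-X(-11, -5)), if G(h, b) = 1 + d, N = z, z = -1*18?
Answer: 4400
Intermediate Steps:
d = -8 (d = -3 - 5 = -8)
X(J, T) = J*(J + T)
z = -18
N = -18
G(h, b) = -7 (G(h, b) = 1 - 8 = -7)
(N + G(1, -2))*(-X(-11, -5)) = (-18 - 7)*(-(-11)*(-11 - 5)) = -(-25)*(-11*(-16)) = -(-25)*176 = -25*(-176) = 4400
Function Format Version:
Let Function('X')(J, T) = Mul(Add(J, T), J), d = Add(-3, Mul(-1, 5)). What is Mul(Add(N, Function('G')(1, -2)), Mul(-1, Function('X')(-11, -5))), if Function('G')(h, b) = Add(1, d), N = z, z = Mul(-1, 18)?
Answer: 4400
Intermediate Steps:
d = -8 (d = Add(-3, -5) = -8)
Function('X')(J, T) = Mul(J, Add(J, T))
z = -18
N = -18
Function('G')(h, b) = -7 (Function('G')(h, b) = Add(1, -8) = -7)
Mul(Add(N, Function('G')(1, -2)), Mul(-1, Function('X')(-11, -5))) = Mul(Add(-18, -7), Mul(-1, Mul(-11, Add(-11, -5)))) = Mul(-25, Mul(-1, Mul(-11, -16))) = Mul(-25, Mul(-1, 176)) = Mul(-25, -176) = 4400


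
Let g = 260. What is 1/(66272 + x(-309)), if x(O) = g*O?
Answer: -1/14068 ≈ -7.1083e-5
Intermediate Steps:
x(O) = 260*O
1/(66272 + x(-309)) = 1/(66272 + 260*(-309)) = 1/(66272 - 80340) = 1/(-14068) = -1/14068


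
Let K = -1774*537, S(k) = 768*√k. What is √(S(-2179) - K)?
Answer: √(952638 + 768*I*√2179) ≈ 976.2 + 18.362*I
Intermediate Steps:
K = -952638
√(S(-2179) - K) = √(768*√(-2179) - 1*(-952638)) = √(768*(I*√2179) + 952638) = √(768*I*√2179 + 952638) = √(952638 + 768*I*√2179)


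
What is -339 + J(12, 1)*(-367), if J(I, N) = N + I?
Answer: -5110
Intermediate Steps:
J(I, N) = I + N
-339 + J(12, 1)*(-367) = -339 + (12 + 1)*(-367) = -339 + 13*(-367) = -339 - 4771 = -5110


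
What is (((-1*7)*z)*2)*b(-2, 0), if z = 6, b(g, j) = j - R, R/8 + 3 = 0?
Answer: -2016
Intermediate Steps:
R = -24 (R = -24 + 8*0 = -24 + 0 = -24)
b(g, j) = 24 + j (b(g, j) = j - 1*(-24) = j + 24 = 24 + j)
(((-1*7)*z)*2)*b(-2, 0) = ((-1*7*6)*2)*(24 + 0) = (-7*6*2)*24 = -42*2*24 = -84*24 = -2016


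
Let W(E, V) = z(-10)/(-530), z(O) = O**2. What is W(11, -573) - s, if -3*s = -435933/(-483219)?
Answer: 956431/8536869 ≈ 0.11204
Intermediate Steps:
W(E, V) = -10/53 (W(E, V) = (-10)**2/(-530) = 100*(-1/530) = -10/53)
s = -48437/161073 (s = -(-145311)/(-483219) = -(-145311)*(-1)/483219 = -1/3*48437/53691 = -48437/161073 ≈ -0.30071)
W(11, -573) - s = -10/53 - 1*(-48437/161073) = -10/53 + 48437/161073 = 956431/8536869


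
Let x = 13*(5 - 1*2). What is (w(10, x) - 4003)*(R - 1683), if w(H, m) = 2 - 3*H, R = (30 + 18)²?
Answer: -2503251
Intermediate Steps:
x = 39 (x = 13*(5 - 2) = 13*3 = 39)
R = 2304 (R = 48² = 2304)
(w(10, x) - 4003)*(R - 1683) = ((2 - 3*10) - 4003)*(2304 - 1683) = ((2 - 30) - 4003)*621 = (-28 - 4003)*621 = -4031*621 = -2503251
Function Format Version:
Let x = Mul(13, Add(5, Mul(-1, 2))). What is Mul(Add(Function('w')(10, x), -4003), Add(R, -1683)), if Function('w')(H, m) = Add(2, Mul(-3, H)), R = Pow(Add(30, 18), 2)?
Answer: -2503251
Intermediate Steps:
x = 39 (x = Mul(13, Add(5, -2)) = Mul(13, 3) = 39)
R = 2304 (R = Pow(48, 2) = 2304)
Mul(Add(Function('w')(10, x), -4003), Add(R, -1683)) = Mul(Add(Add(2, Mul(-3, 10)), -4003), Add(2304, -1683)) = Mul(Add(Add(2, -30), -4003), 621) = Mul(Add(-28, -4003), 621) = Mul(-4031, 621) = -2503251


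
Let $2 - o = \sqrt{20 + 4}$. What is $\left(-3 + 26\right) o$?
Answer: $46 - 46 \sqrt{6} \approx -66.677$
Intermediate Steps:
$o = 2 - 2 \sqrt{6}$ ($o = 2 - \sqrt{20 + 4} = 2 - \sqrt{24} = 2 - 2 \sqrt{6} \approx -2.899$)
$\left(-3 + 26\right) o = \left(-3 + 26\right) \left(2 - 2 \sqrt{6}\right) = 23 \left(2 - 2 \sqrt{6}\right) = 46 - 46 \sqrt{6}$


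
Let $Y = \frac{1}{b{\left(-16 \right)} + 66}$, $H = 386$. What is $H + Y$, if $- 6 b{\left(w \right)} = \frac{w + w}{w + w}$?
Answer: $\frac{152476}{395} \approx 386.02$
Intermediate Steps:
$b{\left(w \right)} = - \frac{1}{6}$ ($b{\left(w \right)} = - \frac{\left(w + w\right) \frac{1}{w + w}}{6} = - \frac{2 w \frac{1}{2 w}}{6} = \left(- \frac{1}{6}\right) 1 = - \frac{1}{6}$)
$Y = \frac{6}{395}$ ($Y = \frac{1}{- \frac{1}{6} + 66} = \frac{1}{\frac{395}{6}} = \frac{6}{395} \approx 0.01519$)
$H + Y = 386 + \frac{6}{395} = \frac{152476}{395}$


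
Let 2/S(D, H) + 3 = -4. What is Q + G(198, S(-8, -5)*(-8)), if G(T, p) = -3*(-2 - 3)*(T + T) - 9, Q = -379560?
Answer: -373629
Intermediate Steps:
S(D, H) = -2/7 (S(D, H) = 2/(-3 - 4) = 2/(-7) = 2*(-1/7) = -2/7)
G(T, p) = -9 + 30*T (G(T, p) = -(-15)*2*T - 9 = -(-30)*T - 9 = 30*T - 9 = -9 + 30*T)
Q + G(198, S(-8, -5)*(-8)) = -379560 + (-9 + 30*198) = -379560 + (-9 + 5940) = -379560 + 5931 = -373629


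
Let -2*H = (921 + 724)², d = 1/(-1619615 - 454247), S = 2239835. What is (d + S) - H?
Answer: 3725534951022/1036931 ≈ 3.5928e+6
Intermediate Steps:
d = -1/2073862 (d = 1/(-2073862) = -1/2073862 ≈ -4.8219e-7)
H = -2706025/2 (H = -(921 + 724)²/2 = -½*1645² = -½*2706025 = -2706025/2 ≈ -1.3530e+6)
(d + S) - H = (-1/2073862 + 2239835) - 1*(-2706025/2) = 4645108692769/2073862 + 2706025/2 = 3725534951022/1036931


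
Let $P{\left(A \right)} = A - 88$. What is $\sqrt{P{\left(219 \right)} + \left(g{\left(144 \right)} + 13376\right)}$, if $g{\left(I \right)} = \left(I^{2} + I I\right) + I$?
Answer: $\sqrt{55123} \approx 234.78$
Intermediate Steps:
$P{\left(A \right)} = -88 + A$
$g{\left(I \right)} = I + 2 I^{2}$ ($g{\left(I \right)} = \left(I^{2} + I^{2}\right) + I = 2 I^{2} + I = I + 2 I^{2}$)
$\sqrt{P{\left(219 \right)} + \left(g{\left(144 \right)} + 13376\right)} = \sqrt{\left(-88 + 219\right) + \left(144 \left(1 + 2 \cdot 144\right) + 13376\right)} = \sqrt{131 + \left(144 \left(1 + 288\right) + 13376\right)} = \sqrt{131 + \left(144 \cdot 289 + 13376\right)} = \sqrt{131 + \left(41616 + 13376\right)} = \sqrt{131 + 54992} = \sqrt{55123}$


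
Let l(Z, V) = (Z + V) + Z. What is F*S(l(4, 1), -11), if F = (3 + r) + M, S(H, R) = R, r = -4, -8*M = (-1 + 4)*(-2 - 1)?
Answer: -11/8 ≈ -1.3750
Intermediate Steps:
l(Z, V) = V + 2*Z (l(Z, V) = (V + Z) + Z = V + 2*Z)
M = 9/8 (M = -(-1 + 4)*(-2 - 1)/8 = -3*(-3)/8 = -⅛*(-9) = 9/8 ≈ 1.1250)
F = ⅛ (F = (3 - 4) + 9/8 = -1 + 9/8 = ⅛ ≈ 0.12500)
F*S(l(4, 1), -11) = (⅛)*(-11) = -11/8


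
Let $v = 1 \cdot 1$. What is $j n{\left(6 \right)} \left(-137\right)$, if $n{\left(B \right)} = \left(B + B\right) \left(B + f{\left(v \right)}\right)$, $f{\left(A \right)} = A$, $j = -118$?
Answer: $1357944$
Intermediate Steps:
$v = 1$
$n{\left(B \right)} = 2 B \left(1 + B\right)$ ($n{\left(B \right)} = \left(B + B\right) \left(B + 1\right) = 2 B \left(1 + B\right)$)
$j n{\left(6 \right)} \left(-137\right) = - 118 \cdot 2 \cdot 6 \left(1 + 6\right) \left(-137\right) = - 118 \cdot 2 \cdot 6 \cdot 7 \left(-137\right) = \left(-118\right) 84 \left(-137\right) = \left(-9912\right) \left(-137\right) = 1357944$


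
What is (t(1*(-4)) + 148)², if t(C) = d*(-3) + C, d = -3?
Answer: 23409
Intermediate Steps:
t(C) = 9 + C (t(C) = -3*(-3) + C = 9 + C)
(t(1*(-4)) + 148)² = ((9 + 1*(-4)) + 148)² = ((9 - 4) + 148)² = (5 + 148)² = 153² = 23409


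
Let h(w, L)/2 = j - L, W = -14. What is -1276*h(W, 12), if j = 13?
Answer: -2552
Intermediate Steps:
h(w, L) = 26 - 2*L (h(w, L) = 2*(13 - L) = 26 - 2*L)
-1276*h(W, 12) = -1276*(26 - 2*12) = -1276*(26 - 24) = -1276*2 = -2552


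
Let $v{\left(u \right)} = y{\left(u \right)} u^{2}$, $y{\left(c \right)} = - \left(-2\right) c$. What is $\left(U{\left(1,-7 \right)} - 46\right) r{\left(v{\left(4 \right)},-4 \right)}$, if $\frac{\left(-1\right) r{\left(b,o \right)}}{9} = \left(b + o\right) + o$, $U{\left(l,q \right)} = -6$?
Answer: $56160$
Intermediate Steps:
$y{\left(c \right)} = 2 c$
$v{\left(u \right)} = 2 u^{3}$ ($v{\left(u \right)} = 2 u u^{2} = 2 u^{3}$)
$r{\left(b,o \right)} = - 18 o - 9 b$ ($r{\left(b,o \right)} = - 9 \left(\left(b + o\right) + o\right) = - 9 \left(b + 2 o\right) = - 18 o - 9 b$)
$\left(U{\left(1,-7 \right)} - 46\right) r{\left(v{\left(4 \right)},-4 \right)} = \left(-6 - 46\right) \left(\left(-18\right) \left(-4\right) - 9 \cdot 2 \cdot 4^{3}\right) = - 52 \left(72 - 9 \cdot 2 \cdot 64\right) = - 52 \left(72 - 1152\right) = \left(-52\right) \left(-1080\right) = 56160$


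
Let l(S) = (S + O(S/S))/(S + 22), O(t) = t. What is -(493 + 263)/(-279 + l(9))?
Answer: 23436/8639 ≈ 2.7128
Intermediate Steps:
l(S) = (1 + S)/(22 + S) (l(S) = (S + S/S)/(S + 22) = (S + 1)/(22 + S) = (1 + S)/(22 + S))
-(493 + 263)/(-279 + l(9)) = -(493 + 263)/(-279 + (1 + 9)/(22 + 9)) = -756/(-279 + 10/31) = -756/(-8639/31) = -756*(-31)/8639 = -1*(-23436/8639) = 23436/8639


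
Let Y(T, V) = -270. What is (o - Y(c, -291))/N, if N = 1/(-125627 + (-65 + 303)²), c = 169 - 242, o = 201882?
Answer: -13945051416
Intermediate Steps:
c = -73
N = -1/68983 (N = 1/(-125627 + 238²) = 1/(-125627 + 56644) = 1/(-68983) = -1/68983 ≈ -1.4496e-5)
(o - Y(c, -291))/N = (201882 - 1*(-270))/(-1/68983) = (201882 + 270)*(-68983) = 202152*(-68983) = -13945051416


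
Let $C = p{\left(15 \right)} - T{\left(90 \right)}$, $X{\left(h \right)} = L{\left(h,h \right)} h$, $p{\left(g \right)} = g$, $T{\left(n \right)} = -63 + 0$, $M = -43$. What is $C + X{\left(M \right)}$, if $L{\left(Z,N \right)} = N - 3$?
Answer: $2056$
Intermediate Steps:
$T{\left(n \right)} = -63$
$L{\left(Z,N \right)} = -3 + N$
$X{\left(h \right)} = h \left(-3 + h\right)$ ($X{\left(h \right)} = \left(-3 + h\right) h = h \left(-3 + h\right)$)
$C = 78$ ($C = 15 - -63 = 15 + 63 = 78$)
$C + X{\left(M \right)} = 78 - 43 \left(-3 - 43\right) = 78 - -1978 = 78 + 1978 = 2056$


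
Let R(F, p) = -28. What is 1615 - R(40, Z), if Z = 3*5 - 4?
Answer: 1643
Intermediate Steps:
Z = 11 (Z = 15 - 4 = 11)
1615 - R(40, Z) = 1615 - 1*(-28) = 1615 + 28 = 1643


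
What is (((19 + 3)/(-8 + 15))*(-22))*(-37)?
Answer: 17908/7 ≈ 2558.3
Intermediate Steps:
(((19 + 3)/(-8 + 15))*(-22))*(-37) = ((22/7)*(-22))*(-37) = -484/7*(-37) = 17908/7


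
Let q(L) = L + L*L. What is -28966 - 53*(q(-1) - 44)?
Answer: -26634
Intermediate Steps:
q(L) = L + L²
-28966 - 53*(q(-1) - 44) = -28966 - 53*(-(1 - 1) - 44) = -28966 - 53*(-1*0 - 44) = -28966 - 53*(0 - 44) = -28966 - 53*(-44) = -28966 + 2332 = -26634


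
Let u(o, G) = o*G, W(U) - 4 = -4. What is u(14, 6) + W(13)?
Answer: 84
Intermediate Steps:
W(U) = 0 (W(U) = 4 - 4 = 0)
u(o, G) = G*o
u(14, 6) + W(13) = 6*14 + 0 = 84 + 0 = 84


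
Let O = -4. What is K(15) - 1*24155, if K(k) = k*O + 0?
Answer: -24215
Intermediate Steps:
K(k) = -4*k (K(k) = k*(-4) + 0 = -4*k + 0 = -4*k)
K(15) - 1*24155 = -4*15 - 1*24155 = -60 - 24155 = -24215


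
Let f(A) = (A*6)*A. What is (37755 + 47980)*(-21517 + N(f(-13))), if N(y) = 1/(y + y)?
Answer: -287782552625/156 ≈ -1.8448e+9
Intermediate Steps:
f(A) = 6*A**2 (f(A) = (6*A)*A = 6*A**2)
N(y) = 1/(2*y)
(37755 + 47980)*(-21517 + N(f(-13))) = (37755 + 47980)*(-21517 + 1/(2*((6*(-13)**2)))) = 85735*(-21517 + 1/(2*((6*169)))) = 85735*(-21517 + (1/2)/1014) = 85735*(-21517 + (1/2)*(1/1014)) = 85735*(-21517 + 1/2028) = 85735*(-43636475/2028) = -287782552625/156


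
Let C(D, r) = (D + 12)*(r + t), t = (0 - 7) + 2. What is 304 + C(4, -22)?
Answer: -128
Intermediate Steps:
t = -5 (t = -7 + 2 = -5)
C(D, r) = (-5 + r)*(12 + D) (C(D, r) = (D + 12)*(r - 5) = (12 + D)*(-5 + r) = (-5 + r)*(12 + D))
304 + C(4, -22) = 304 + (-60 - 5*4 + 12*(-22) + 4*(-22)) = 304 + (-60 - 20 - 264 - 88) = 304 - 432 = -128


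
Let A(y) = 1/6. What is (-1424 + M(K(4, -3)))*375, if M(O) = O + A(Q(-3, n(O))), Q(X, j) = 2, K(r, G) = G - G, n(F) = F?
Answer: -1067875/2 ≈ -5.3394e+5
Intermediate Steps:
K(r, G) = 0
A(y) = ⅙
M(O) = ⅙ + O (M(O) = O + ⅙ = ⅙ + O)
(-1424 + M(K(4, -3)))*375 = (-1424 + (⅙ + 0))*375 = (-1424 + ⅙)*375 = -8543/6*375 = -1067875/2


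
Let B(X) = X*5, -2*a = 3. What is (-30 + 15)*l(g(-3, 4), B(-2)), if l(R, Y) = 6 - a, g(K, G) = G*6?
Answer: -225/2 ≈ -112.50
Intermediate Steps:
a = -3/2 (a = -½*3 = -3/2 ≈ -1.5000)
B(X) = 5*X
g(K, G) = 6*G
l(R, Y) = 15/2 (l(R, Y) = 6 - 1*(-3/2) = 6 + 3/2 = 15/2)
(-30 + 15)*l(g(-3, 4), B(-2)) = (-30 + 15)*(15/2) = -15*15/2 = -225/2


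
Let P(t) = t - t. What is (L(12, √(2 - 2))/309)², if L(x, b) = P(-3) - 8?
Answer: 64/95481 ≈ 0.00067029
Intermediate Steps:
P(t) = 0
L(x, b) = -8 (L(x, b) = 0 - 8 = -8)
(L(12, √(2 - 2))/309)² = (-8/309)² = 64/95481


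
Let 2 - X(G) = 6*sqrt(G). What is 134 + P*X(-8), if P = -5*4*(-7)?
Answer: 414 - 1680*I*sqrt(2) ≈ 414.0 - 2375.9*I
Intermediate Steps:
X(G) = 2 - 6*sqrt(G)
P = 140 (P = -20*(-7) = 140)
134 + P*X(-8) = 134 + 140*(2 - 12*I*sqrt(2)) = 134 + (280 - 1680*I*sqrt(2)) = 414 - 1680*I*sqrt(2)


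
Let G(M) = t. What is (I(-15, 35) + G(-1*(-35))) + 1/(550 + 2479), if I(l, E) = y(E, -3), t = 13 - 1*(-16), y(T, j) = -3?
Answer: 78755/3029 ≈ 26.000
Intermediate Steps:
t = 29 (t = 13 + 16 = 29)
I(l, E) = -3
G(M) = 29
(I(-15, 35) + G(-1*(-35))) + 1/(550 + 2479) = (-3 + 29) + 1/(550 + 2479) = 26 + 1/3029 = 78755/3029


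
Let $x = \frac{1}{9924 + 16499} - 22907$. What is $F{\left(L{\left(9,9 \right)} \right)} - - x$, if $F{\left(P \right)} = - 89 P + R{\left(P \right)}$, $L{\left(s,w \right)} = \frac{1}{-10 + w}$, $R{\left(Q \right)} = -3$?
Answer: $- \frac{602999282}{26423} \approx -22821.0$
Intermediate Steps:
$F{\left(P \right)} = -3 - 89 P$ ($F{\left(P \right)} = - 89 P - 3 = -3 - 89 P$)
$x = - \frac{605271660}{26423}$ ($x = \frac{1}{26423} - 22907 = - \frac{605271660}{26423} \approx -22907.0$)
$F{\left(L{\left(9,9 \right)} \right)} - - x = \left(-3 - \frac{89}{-10 + 9}\right) - \left(-1\right) \left(- \frac{605271660}{26423}\right) = \left(-3 - \frac{89}{-1}\right) - \frac{605271660}{26423} = \left(-3 - -89\right) - \frac{605271660}{26423} = \left(-3 + 89\right) - \frac{605271660}{26423} = 86 - \frac{605271660}{26423} = - \frac{602999282}{26423}$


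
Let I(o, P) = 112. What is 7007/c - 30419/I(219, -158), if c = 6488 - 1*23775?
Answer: -526638037/1936144 ≈ -272.00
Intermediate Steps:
c = -17287 (c = 6488 - 23775 = -17287)
7007/c - 30419/I(219, -158) = 7007/(-17287) - 30419/112 = 7007*(-1/17287) - 30419*1/112 = -7007/17287 - 30419/112 = -526638037/1936144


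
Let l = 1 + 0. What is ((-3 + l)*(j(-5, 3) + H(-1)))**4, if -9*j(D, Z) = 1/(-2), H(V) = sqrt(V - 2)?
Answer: 938953/6561 - 7768*I*sqrt(3)/729 ≈ 143.11 - 18.456*I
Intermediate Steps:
H(V) = sqrt(-2 + V)
j(D, Z) = 1/18 (j(D, Z) = -1/9/(-2) = -1/9*(-1/2) = 1/18)
l = 1
((-3 + l)*(j(-5, 3) + H(-1)))**4 = ((-3 + 1)*(1/18 + sqrt(-2 - 1)))**4 = (-2*(1/18 + sqrt(-3)))**4 = (-2*(1/18 + I*sqrt(3)))**4 = (-1/9 - 2*I*sqrt(3))**4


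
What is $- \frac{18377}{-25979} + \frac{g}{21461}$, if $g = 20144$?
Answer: $\frac{917709773}{557535319} \approx 1.646$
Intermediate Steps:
$- \frac{18377}{-25979} + \frac{g}{21461} = - \frac{18377}{-25979} + \frac{20144}{21461} = \left(-18377\right) \left(- \frac{1}{25979}\right) + 20144 \cdot \frac{1}{21461} = \frac{18377}{25979} + \frac{20144}{21461} = \frac{917709773}{557535319}$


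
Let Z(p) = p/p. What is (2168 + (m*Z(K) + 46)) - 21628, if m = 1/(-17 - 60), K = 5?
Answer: -1494879/77 ≈ -19414.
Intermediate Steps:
Z(p) = 1
m = -1/77 (m = 1/(-77) = -1/77 ≈ -0.012987)
(2168 + (m*Z(K) + 46)) - 21628 = (2168 + (-1/77*1 + 46)) - 21628 = (2168 + (-1/77 + 46)) - 21628 = (2168 + 3541/77) - 21628 = 170477/77 - 21628 = -1494879/77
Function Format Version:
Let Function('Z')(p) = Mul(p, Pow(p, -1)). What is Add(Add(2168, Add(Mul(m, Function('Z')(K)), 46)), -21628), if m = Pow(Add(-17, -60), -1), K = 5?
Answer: Rational(-1494879, 77) ≈ -19414.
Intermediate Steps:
Function('Z')(p) = 1
m = Rational(-1, 77) (m = Pow(-77, -1) = Rational(-1, 77) ≈ -0.012987)
Add(Add(2168, Add(Mul(m, Function('Z')(K)), 46)), -21628) = Add(Add(2168, Add(Mul(Rational(-1, 77), 1), 46)), -21628) = Add(Add(2168, Add(Rational(-1, 77), 46)), -21628) = Add(Add(2168, Rational(3541, 77)), -21628) = Add(Rational(170477, 77), -21628) = Rational(-1494879, 77)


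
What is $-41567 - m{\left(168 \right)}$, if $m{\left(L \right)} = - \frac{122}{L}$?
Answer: $- \frac{3491567}{84} \approx -41566.0$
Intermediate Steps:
$-41567 - m{\left(168 \right)} = -41567 - - \frac{122}{168} = -41567 - \left(-122\right) \frac{1}{168} = -41567 - - \frac{61}{84} = -41567 + \frac{61}{84} = - \frac{3491567}{84}$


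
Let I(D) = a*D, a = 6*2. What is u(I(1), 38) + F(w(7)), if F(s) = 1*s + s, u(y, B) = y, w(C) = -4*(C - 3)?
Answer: -20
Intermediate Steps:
w(C) = 12 - 4*C (w(C) = -4*(-3 + C) = 12 - 4*C)
a = 12
I(D) = 12*D
F(s) = 2*s (F(s) = s + s = 2*s)
u(I(1), 38) + F(w(7)) = 12*1 + 2*(12 - 4*7) = 12 + 2*(12 - 28) = 12 + 2*(-16) = 12 - 32 = -20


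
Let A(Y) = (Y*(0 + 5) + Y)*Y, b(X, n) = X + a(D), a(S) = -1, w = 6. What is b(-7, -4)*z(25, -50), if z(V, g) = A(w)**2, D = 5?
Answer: -373248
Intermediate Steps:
b(X, n) = -1 + X (b(X, n) = X - 1 = -1 + X)
A(Y) = 6*Y**2 (A(Y) = (Y*5 + Y)*Y = (5*Y + Y)*Y = (6*Y)*Y = 6*Y**2)
z(V, g) = 46656 (z(V, g) = (6*6**2)**2 = (6*36)**2 = 216**2 = 46656)
b(-7, -4)*z(25, -50) = (-1 - 7)*46656 = -8*46656 = -373248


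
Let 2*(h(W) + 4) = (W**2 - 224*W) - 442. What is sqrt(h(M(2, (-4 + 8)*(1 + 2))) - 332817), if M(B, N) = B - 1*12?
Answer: 4*I*sqrt(20742) ≈ 576.08*I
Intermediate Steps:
M(B, N) = -12 + B (M(B, N) = B - 12 = -12 + B)
h(W) = -225 + W**2/2 - 112*W (h(W) = -4 + ((W**2 - 224*W) - 442)/2 = -4 + (-442 + W**2 - 224*W)/2 = -4 + (-221 + W**2/2 - 112*W) = -225 + W**2/2 - 112*W)
sqrt(h(M(2, (-4 + 8)*(1 + 2))) - 332817) = sqrt((-225 + (-12 + 2)**2/2 - 112*(-12 + 2)) - 332817) = sqrt((-225 + (1/2)*(-10)**2 - 112*(-10)) - 332817) = sqrt((-225 + (1/2)*100 + 1120) - 332817) = sqrt((-225 + 50 + 1120) - 332817) = sqrt(945 - 332817) = sqrt(-331872) = 4*I*sqrt(20742)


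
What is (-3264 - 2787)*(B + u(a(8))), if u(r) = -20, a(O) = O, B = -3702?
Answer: 22521822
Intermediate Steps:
(-3264 - 2787)*(B + u(a(8))) = (-3264 - 2787)*(-3702 - 20) = -6051*(-3722) = 22521822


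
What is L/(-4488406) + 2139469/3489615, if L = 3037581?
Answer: -997182724901/15662808903690 ≈ -0.063666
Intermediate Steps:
L/(-4488406) + 2139469/3489615 = 3037581/(-4488406) + 2139469/3489615 = 3037581*(-1/4488406) + 2139469*(1/3489615) = -3037581/4488406 + 2139469/3489615 = -997182724901/15662808903690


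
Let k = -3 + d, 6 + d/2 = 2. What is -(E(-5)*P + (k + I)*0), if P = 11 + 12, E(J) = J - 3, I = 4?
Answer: 184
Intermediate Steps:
d = -8 (d = -12 + 2*2 = -12 + 4 = -8)
E(J) = -3 + J
k = -11 (k = -3 - 8 = -11)
P = 23
-(E(-5)*P + (k + I)*0) = -((-3 - 5)*23 + (-11 + 4)*0) = -(-8*23 - 7*0) = -(-184 + 0) = -1*(-184) = 184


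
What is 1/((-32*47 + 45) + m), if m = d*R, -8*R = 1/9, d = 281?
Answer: -72/105329 ≈ -0.00068357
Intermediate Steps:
R = -1/72 (R = -1/(8*9) = -⅛*⅑ = -1/72 ≈ -0.013889)
m = -281/72 (m = 281*(-1/72) = -281/72 ≈ -3.9028)
1/((-32*47 + 45) + m) = 1/((-32*47 + 45) - 281/72) = 1/((-1504 + 45) - 281/72) = 1/(-1459 - 281/72) = 1/(-105329/72) = -72/105329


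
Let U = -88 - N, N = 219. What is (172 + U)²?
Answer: 18225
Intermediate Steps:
U = -307 (U = -88 - 1*219 = -88 - 219 = -307)
(172 + U)² = (172 - 307)² = (-135)² = 18225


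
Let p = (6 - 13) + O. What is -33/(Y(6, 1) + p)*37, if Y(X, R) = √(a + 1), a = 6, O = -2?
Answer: 297/2 + 33*√7/2 ≈ 192.15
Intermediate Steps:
Y(X, R) = √7 (Y(X, R) = √(6 + 1) = √7)
p = -9 (p = (6 - 13) - 2 = -7 - 2 = -9)
-33/(Y(6, 1) + p)*37 = -33/(√7 - 9)*37 = -33/(-9 + √7)*37 = -1221/(-9 + √7)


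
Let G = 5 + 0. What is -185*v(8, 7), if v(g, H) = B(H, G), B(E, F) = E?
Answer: -1295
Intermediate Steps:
G = 5
v(g, H) = H
-185*v(8, 7) = -185*7 = -1295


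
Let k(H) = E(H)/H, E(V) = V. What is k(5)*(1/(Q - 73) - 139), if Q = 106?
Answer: -4586/33 ≈ -138.97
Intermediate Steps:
k(H) = 1 (k(H) = H/H = 1)
k(5)*(1/(Q - 73) - 139) = 1*(1/(106 - 73) - 139) = 1*(1/33 - 139) = 1*(-4586/33) = -4586/33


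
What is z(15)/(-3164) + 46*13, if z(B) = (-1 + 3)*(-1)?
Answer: 946037/1582 ≈ 598.00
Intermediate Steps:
z(B) = -2 (z(B) = 2*(-1) = -2)
z(15)/(-3164) + 46*13 = -2/(-3164) + 46*13 = -2*(-1/3164) + 598 = 1/1582 + 598 = 946037/1582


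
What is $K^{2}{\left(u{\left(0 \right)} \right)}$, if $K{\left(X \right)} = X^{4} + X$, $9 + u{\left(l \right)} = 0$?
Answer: $42928704$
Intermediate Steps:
$u{\left(l \right)} = -9$ ($u{\left(l \right)} = -9 + 0 = -9$)
$K{\left(X \right)} = X + X^{4}$
$K^{2}{\left(u{\left(0 \right)} \right)} = \left(-9 + \left(-9\right)^{4}\right)^{2} = \left(-9 + 6561\right)^{2} = 6552^{2} = 42928704$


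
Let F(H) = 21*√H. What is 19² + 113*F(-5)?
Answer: 361 + 2373*I*√5 ≈ 361.0 + 5306.2*I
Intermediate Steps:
19² + 113*F(-5) = 19² + 113*(21*√(-5)) = 361 + 113*(21*(I*√5)) = 361 + 113*(21*I*√5) = 361 + 2373*I*√5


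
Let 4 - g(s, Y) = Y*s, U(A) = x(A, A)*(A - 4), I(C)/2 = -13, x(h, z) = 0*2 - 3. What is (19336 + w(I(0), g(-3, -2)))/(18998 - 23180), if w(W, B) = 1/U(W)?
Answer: -1740241/376380 ≈ -4.6236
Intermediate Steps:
x(h, z) = -3 (x(h, z) = 0 - 3 = -3)
I(C) = -26 (I(C) = 2*(-13) = -26)
U(A) = 12 - 3*A (U(A) = -3*(A - 4) = -3*(-4 + A) = 12 - 3*A)
g(s, Y) = 4 - Y*s
w(W, B) = 1/(12 - 3*W)
(19336 + w(I(0), g(-3, -2)))/(18998 - 23180) = (19336 + 1/(3*(4 - 1*(-26))))/(18998 - 23180) = (19336 + 1/(3*(4 + 26)))/(-4182) = (19336 + (⅓)/30)*(-1/4182) = (19336 + (⅓)*(1/30))*(-1/4182) = (19336 + 1/90)*(-1/4182) = (1740241/90)*(-1/4182) = -1740241/376380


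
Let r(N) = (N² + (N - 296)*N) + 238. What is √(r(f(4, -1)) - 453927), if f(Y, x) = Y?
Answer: I*√454841 ≈ 674.42*I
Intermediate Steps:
r(N) = 238 + N² + N*(-296 + N) (r(N) = (N² + (-296 + N)*N) + 238 = (N² + N*(-296 + N)) + 238 = 238 + N² + N*(-296 + N))
√(r(f(4, -1)) - 453927) = √((238 - 296*4 + 2*4²) - 453927) = √((238 - 1184 + 2*16) - 453927) = √((238 - 1184 + 32) - 453927) = √(-914 - 453927) = √(-454841) = I*√454841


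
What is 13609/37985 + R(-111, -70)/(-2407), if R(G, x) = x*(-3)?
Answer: 24780013/91429895 ≈ 0.27103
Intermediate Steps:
R(G, x) = -3*x
13609/37985 + R(-111, -70)/(-2407) = 13609/37985 - 3*(-70)/(-2407) = 13609*(1/37985) + 210*(-1/2407) = 13609/37985 - 210/2407 = 24780013/91429895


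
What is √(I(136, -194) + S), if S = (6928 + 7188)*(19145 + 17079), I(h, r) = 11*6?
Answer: 5*√20453522 ≈ 22613.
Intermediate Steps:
I(h, r) = 66
S = 511337984 (S = 14116*36224 = 511337984)
√(I(136, -194) + S) = √(66 + 511337984) = √511338050 = 5*√20453522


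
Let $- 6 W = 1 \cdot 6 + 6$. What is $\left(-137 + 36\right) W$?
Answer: $202$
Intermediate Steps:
$W = -2$ ($W = - \frac{1 \cdot 6 + 6}{6} = - \frac{6 + 6}{6} = \left(- \frac{1}{6}\right) 12 = -2$)
$\left(-137 + 36\right) W = \left(-137 + 36\right) \left(-2\right) = \left(-101\right) \left(-2\right) = 202$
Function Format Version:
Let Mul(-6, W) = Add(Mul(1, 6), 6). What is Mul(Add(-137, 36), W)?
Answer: 202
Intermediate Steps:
W = -2 (W = Mul(Rational(-1, 6), Add(Mul(1, 6), 6)) = Mul(Rational(-1, 6), Add(6, 6)) = Mul(Rational(-1, 6), 12) = -2)
Mul(Add(-137, 36), W) = Mul(Add(-137, 36), -2) = Mul(-101, -2) = 202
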